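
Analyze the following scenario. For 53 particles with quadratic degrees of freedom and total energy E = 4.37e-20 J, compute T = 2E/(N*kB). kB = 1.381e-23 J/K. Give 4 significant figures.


Step 1: Numerator = 2*E = 2*4.37e-20 = 8.74e-20 J
Step 2: Denominator = N*kB = 53*1.381e-23 = 7.319e-22
Step 3: T = 8.74e-20 / 7.319e-22 = 119.4 K

119.4


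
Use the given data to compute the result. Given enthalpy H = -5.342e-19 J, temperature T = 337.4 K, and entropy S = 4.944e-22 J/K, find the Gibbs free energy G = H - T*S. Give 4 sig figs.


Step 1: T*S = 337.4 * 4.944e-22 = 1.668e-19 J
Step 2: G = H - T*S = -5.342e-19 - 1.668e-19
Step 3: G = -7.01e-19 J

-7.01e-19


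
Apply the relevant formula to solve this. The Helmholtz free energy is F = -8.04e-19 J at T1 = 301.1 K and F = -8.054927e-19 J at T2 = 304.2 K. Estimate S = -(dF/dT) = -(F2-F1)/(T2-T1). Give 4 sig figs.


Step 1: dF = F2 - F1 = -8.054927e-19 - (-8.04e-19) = -1.4927e-21 J
Step 2: dT = T2 - T1 = 304.2 - 301.1 = 3.1 K
Step 3: S = -dF/dT = -(-1.4927e-21)/3.1 = 4.815e-22 J/K

4.815e-22


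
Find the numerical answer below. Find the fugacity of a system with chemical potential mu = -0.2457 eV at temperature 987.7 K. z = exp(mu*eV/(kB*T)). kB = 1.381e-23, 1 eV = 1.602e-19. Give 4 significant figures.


Step 1: Convert mu to Joules: -0.2457*1.602e-19 = -3.936e-20 J
Step 2: kB*T = 1.381e-23*987.7 = 1.364e-20 J
Step 3: mu/(kB*T) = -2.886
Step 4: z = exp(-2.886) = 0.05582

0.05582


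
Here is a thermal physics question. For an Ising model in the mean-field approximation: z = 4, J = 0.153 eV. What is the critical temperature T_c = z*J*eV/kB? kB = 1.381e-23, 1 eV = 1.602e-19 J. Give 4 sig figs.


Step 1: z*J = 4*0.153 = 0.612 eV
Step 2: Convert to Joules: 0.612*1.602e-19 = 9.804e-20 J
Step 3: T_c = 9.804e-20 / 1.381e-23 = 7099 K

7099


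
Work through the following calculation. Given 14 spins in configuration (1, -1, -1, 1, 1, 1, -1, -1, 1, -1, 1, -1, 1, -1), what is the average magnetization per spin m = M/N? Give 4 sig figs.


Step 1: Count up spins (+1): 7, down spins (-1): 7
Step 2: Total magnetization M = 7 - 7 = 0
Step 3: m = M/N = 0/14 = 0

0


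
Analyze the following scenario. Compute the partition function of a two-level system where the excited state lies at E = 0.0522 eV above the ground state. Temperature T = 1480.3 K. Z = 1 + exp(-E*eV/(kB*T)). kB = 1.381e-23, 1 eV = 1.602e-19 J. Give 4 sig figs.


Step 1: Compute beta*E = E*eV/(kB*T) = 0.0522*1.602e-19/(1.381e-23*1480.3) = 0.4091
Step 2: exp(-beta*E) = exp(-0.4091) = 0.6643
Step 3: Z = 1 + 0.6643 = 1.664

1.664


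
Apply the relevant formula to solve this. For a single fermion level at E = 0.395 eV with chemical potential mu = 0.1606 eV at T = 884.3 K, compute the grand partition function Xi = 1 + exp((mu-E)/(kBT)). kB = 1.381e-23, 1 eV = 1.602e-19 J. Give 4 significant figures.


Step 1: (mu - E) = 0.1606 - 0.395 = -0.2344 eV
Step 2: x = (mu-E)*eV/(kB*T) = -0.2344*1.602e-19/(1.381e-23*884.3) = -3.075
Step 3: exp(x) = 0.0462
Step 4: Xi = 1 + 0.0462 = 1.046

1.046


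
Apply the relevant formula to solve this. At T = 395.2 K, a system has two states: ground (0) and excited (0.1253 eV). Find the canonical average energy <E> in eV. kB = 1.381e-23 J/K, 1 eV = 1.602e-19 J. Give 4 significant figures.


Step 1: beta*E = 0.1253*1.602e-19/(1.381e-23*395.2) = 3.678
Step 2: exp(-beta*E) = 0.02528
Step 3: <E> = 0.1253*0.02528/(1+0.02528) = 0.003089 eV

0.003089


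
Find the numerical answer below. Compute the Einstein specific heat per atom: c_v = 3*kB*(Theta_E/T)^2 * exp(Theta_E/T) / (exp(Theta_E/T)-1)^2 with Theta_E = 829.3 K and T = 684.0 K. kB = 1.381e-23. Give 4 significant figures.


Step 1: x = Theta_E/T = 829.3/684.0 = 1.212
Step 2: x^2 = 1.47
Step 3: exp(x) = 3.362
Step 4: c_v = 3*1.381e-23*1.47*3.362/(3.362-1)^2 = 3.671e-23

3.671e-23


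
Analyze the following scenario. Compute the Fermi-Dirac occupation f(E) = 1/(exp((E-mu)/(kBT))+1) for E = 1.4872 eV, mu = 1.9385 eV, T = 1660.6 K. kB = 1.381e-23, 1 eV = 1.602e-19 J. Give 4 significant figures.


Step 1: (E - mu) = 1.4872 - 1.9385 = -0.4513 eV
Step 2: Convert: (E-mu)*eV = -7.23e-20 J
Step 3: x = (E-mu)*eV/(kB*T) = -3.153
Step 4: f = 1/(exp(-3.153)+1) = 0.959

0.959


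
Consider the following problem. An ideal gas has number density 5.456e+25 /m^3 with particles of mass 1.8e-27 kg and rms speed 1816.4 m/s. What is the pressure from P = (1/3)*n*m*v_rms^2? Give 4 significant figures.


Step 1: v_rms^2 = 1816.4^2 = 3.299e+06
Step 2: n*m = 5.456e+25*1.8e-27 = 0.09821
Step 3: P = (1/3)*0.09821*3.299e+06 = 1.08e+05 Pa

1.08e+05


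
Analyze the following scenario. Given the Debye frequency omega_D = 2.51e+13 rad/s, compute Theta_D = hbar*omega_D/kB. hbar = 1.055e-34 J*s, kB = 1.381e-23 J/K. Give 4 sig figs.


Step 1: hbar*omega_D = 1.055e-34 * 2.51e+13 = 2.648e-21 J
Step 2: Theta_D = 2.648e-21 / 1.381e-23
Step 3: Theta_D = 191.7 K

191.7


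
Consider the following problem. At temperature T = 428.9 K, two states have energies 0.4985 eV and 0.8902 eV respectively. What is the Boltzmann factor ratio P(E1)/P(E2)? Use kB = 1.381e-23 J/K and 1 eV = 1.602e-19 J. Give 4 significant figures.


Step 1: Compute energy difference dE = E1 - E2 = 0.4985 - 0.8902 = -0.3917 eV
Step 2: Convert to Joules: dE_J = -0.3917 * 1.602e-19 = -6.275e-20 J
Step 3: Compute exponent = -dE_J / (kB * T) = -(-6.275e-20) / (1.381e-23 * 428.9) = 10.59
Step 4: P(E1)/P(E2) = exp(10.59) = 3.99e+04

3.99e+04


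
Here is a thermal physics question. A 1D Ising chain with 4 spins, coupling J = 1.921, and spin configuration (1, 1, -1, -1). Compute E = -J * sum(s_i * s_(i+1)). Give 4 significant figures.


Step 1: Nearest-neighbor products: 1, -1, 1
Step 2: Sum of products = 1
Step 3: E = -1.921 * 1 = -1.921

-1.921


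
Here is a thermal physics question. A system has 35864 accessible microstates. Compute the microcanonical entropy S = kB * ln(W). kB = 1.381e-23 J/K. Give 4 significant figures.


Step 1: ln(W) = ln(35864) = 10.49
Step 2: S = kB * ln(W) = 1.381e-23 * 10.49
Step 3: S = 1.448e-22 J/K

1.448e-22


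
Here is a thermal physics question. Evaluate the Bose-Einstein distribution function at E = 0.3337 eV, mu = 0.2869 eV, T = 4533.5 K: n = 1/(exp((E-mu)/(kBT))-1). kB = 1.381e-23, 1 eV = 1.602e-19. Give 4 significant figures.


Step 1: (E - mu) = 0.0468 eV
Step 2: x = (E-mu)*eV/(kB*T) = 0.0468*1.602e-19/(1.381e-23*4533.5) = 0.1198
Step 3: exp(x) = 1.127
Step 4: n = 1/(exp(x)-1) = 7.861

7.861


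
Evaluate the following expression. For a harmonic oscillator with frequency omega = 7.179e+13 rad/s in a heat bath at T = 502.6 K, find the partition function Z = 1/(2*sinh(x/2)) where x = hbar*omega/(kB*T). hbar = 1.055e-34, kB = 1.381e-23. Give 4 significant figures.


Step 1: Compute x = hbar*omega/(kB*T) = 1.055e-34*7.179e+13/(1.381e-23*502.6) = 1.091
Step 2: x/2 = 0.5456
Step 3: sinh(x/2) = 0.5731
Step 4: Z = 1/(2*0.5731) = 0.8725

0.8725


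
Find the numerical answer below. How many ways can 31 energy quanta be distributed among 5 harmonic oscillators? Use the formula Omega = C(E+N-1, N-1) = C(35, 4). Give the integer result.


Step 1: Use binomial coefficient C(35, 4)
Step 2: Numerator = 35! / 31!
Step 3: Denominator = 4!
Step 4: Omega = 52360

52360


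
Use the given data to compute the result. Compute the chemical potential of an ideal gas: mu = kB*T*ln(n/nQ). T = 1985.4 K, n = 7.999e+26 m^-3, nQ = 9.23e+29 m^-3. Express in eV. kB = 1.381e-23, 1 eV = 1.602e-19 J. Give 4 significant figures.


Step 1: n/nQ = 7.999e+26/9.23e+29 = 0.0008666
Step 2: ln(n/nQ) = -7.051
Step 3: mu = kB*T*ln(n/nQ) = 2.742e-20*-7.051 = -1.933e-19 J
Step 4: Convert to eV: -1.933e-19/1.602e-19 = -1.207 eV

-1.207


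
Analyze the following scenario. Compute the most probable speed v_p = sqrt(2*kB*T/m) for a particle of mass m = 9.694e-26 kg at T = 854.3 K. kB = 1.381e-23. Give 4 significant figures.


Step 1: Numerator = 2*kB*T = 2*1.381e-23*854.3 = 2.36e-20
Step 2: Ratio = 2.36e-20 / 9.694e-26 = 2.434e+05
Step 3: v_p = sqrt(2.434e+05) = 493.4 m/s

493.4


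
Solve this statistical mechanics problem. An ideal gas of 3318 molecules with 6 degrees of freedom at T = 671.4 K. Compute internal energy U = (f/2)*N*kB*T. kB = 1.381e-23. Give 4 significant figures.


Step 1: f/2 = 6/2 = 3.0
Step 2: N*kB*T = 3318*1.381e-23*671.4 = 3.076e-17
Step 3: U = 3.0 * 3.076e-17 = 9.229e-17 J

9.229e-17


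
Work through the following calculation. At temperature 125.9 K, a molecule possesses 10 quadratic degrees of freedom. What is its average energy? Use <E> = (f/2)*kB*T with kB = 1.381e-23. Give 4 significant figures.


Step 1: f/2 = 10/2 = 5
Step 2: kB*T = 1.381e-23 * 125.9 = 1.739e-21
Step 3: <E> = 5 * 1.739e-21 = 8.693e-21 J

8.693e-21


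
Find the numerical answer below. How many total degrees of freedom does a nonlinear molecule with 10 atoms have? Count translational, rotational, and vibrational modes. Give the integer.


Step 1: Translational DOF = 3
Step 2: Rotational DOF (nonlinear) = 3
Step 3: Vibrational DOF = 3*10 - 6 = 24
Step 4: Total = 3 + 3 + 24 = 30

30


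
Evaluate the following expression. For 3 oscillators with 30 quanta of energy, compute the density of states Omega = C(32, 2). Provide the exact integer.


Step 1: Use binomial coefficient C(32, 2)
Step 2: Numerator = 32! / 30!
Step 3: Denominator = 2!
Step 4: Omega = 496

496


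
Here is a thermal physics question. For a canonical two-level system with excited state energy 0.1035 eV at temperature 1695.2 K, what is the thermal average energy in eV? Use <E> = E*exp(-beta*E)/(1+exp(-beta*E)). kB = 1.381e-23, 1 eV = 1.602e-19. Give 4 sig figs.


Step 1: beta*E = 0.1035*1.602e-19/(1.381e-23*1695.2) = 0.7083
Step 2: exp(-beta*E) = 0.4925
Step 3: <E> = 0.1035*0.4925/(1+0.4925) = 0.03415 eV

0.03415


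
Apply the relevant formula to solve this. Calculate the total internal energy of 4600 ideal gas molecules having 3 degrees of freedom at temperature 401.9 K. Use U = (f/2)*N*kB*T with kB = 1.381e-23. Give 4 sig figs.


Step 1: f/2 = 3/2 = 1.5
Step 2: N*kB*T = 4600*1.381e-23*401.9 = 2.553e-17
Step 3: U = 1.5 * 2.553e-17 = 3.83e-17 J

3.83e-17


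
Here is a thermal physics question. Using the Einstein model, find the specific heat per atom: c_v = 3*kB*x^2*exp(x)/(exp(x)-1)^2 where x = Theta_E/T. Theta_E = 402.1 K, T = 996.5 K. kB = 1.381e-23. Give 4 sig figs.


Step 1: x = Theta_E/T = 402.1/996.5 = 0.4035
Step 2: x^2 = 0.1628
Step 3: exp(x) = 1.497
Step 4: c_v = 3*1.381e-23*0.1628*1.497/(1.497-1)^2 = 4.087e-23

4.087e-23


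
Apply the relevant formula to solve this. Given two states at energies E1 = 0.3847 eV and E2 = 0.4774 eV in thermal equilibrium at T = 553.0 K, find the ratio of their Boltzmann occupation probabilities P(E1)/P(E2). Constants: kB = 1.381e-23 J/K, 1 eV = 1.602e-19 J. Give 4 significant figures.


Step 1: Compute energy difference dE = E1 - E2 = 0.3847 - 0.4774 = -0.0927 eV
Step 2: Convert to Joules: dE_J = -0.0927 * 1.602e-19 = -1.485e-20 J
Step 3: Compute exponent = -dE_J / (kB * T) = -(-1.485e-20) / (1.381e-23 * 553.0) = 1.945
Step 4: P(E1)/P(E2) = exp(1.945) = 6.991

6.991


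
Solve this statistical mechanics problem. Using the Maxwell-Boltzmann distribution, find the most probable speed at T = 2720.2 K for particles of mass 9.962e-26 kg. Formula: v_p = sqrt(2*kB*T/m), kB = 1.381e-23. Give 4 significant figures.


Step 1: Numerator = 2*kB*T = 2*1.381e-23*2720.2 = 7.513e-20
Step 2: Ratio = 7.513e-20 / 9.962e-26 = 7.542e+05
Step 3: v_p = sqrt(7.542e+05) = 868.4 m/s

868.4


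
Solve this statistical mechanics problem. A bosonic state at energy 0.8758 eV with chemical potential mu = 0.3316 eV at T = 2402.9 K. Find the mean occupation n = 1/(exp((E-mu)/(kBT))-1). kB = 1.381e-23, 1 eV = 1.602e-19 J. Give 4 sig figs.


Step 1: (E - mu) = 0.5442 eV
Step 2: x = (E-mu)*eV/(kB*T) = 0.5442*1.602e-19/(1.381e-23*2402.9) = 2.627
Step 3: exp(x) = 13.83
Step 4: n = 1/(exp(x)-1) = 0.07791

0.07791


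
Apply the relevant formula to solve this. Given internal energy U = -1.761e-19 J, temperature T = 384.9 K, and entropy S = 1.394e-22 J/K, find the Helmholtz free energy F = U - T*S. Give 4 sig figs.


Step 1: T*S = 384.9 * 1.394e-22 = 5.366e-20 J
Step 2: F = U - T*S = -1.761e-19 - 5.366e-20
Step 3: F = -2.298e-19 J

-2.298e-19


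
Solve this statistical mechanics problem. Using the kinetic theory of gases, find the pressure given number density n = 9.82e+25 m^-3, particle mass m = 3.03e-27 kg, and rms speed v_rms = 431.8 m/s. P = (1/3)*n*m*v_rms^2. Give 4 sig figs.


Step 1: v_rms^2 = 431.8^2 = 1.865e+05
Step 2: n*m = 9.82e+25*3.03e-27 = 0.2975
Step 3: P = (1/3)*0.2975*1.865e+05 = 1.849e+04 Pa

1.849e+04


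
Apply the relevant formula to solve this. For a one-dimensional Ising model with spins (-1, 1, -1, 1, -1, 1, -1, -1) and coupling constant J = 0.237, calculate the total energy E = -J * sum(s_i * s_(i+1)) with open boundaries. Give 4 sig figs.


Step 1: Nearest-neighbor products: -1, -1, -1, -1, -1, -1, 1
Step 2: Sum of products = -5
Step 3: E = -0.237 * -5 = 1.185

1.185


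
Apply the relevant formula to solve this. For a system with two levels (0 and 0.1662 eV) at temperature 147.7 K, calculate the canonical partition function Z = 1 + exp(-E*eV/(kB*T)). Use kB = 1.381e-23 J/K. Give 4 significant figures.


Step 1: Compute beta*E = E*eV/(kB*T) = 0.1662*1.602e-19/(1.381e-23*147.7) = 13.05
Step 2: exp(-beta*E) = exp(-13.05) = 2.143e-06
Step 3: Z = 1 + 2.143e-06 = 1

1


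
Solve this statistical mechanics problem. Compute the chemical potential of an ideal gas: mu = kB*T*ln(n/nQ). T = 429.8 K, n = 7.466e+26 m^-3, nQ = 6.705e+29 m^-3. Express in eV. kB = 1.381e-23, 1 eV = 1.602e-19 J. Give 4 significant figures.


Step 1: n/nQ = 7.466e+26/6.705e+29 = 0.001113
Step 2: ln(n/nQ) = -6.8
Step 3: mu = kB*T*ln(n/nQ) = 5.936e-21*-6.8 = -4.036e-20 J
Step 4: Convert to eV: -4.036e-20/1.602e-19 = -0.252 eV

-0.252


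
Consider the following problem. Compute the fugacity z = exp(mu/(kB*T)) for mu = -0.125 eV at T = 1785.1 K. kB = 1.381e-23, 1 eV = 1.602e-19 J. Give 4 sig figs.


Step 1: Convert mu to Joules: -0.125*1.602e-19 = -2.002e-20 J
Step 2: kB*T = 1.381e-23*1785.1 = 2.465e-20 J
Step 3: mu/(kB*T) = -0.8123
Step 4: z = exp(-0.8123) = 0.4438

0.4438


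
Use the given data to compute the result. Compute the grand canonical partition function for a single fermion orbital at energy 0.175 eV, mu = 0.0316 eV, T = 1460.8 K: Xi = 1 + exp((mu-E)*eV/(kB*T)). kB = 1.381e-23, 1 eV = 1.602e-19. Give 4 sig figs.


Step 1: (mu - E) = 0.0316 - 0.175 = -0.1434 eV
Step 2: x = (mu-E)*eV/(kB*T) = -0.1434*1.602e-19/(1.381e-23*1460.8) = -1.139
Step 3: exp(x) = 0.3202
Step 4: Xi = 1 + 0.3202 = 1.32

1.32


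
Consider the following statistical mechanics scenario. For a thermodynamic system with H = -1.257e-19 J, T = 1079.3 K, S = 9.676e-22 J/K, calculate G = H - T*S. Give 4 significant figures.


Step 1: T*S = 1079.3 * 9.676e-22 = 1.044e-18 J
Step 2: G = H - T*S = -1.257e-19 - 1.044e-18
Step 3: G = -1.17e-18 J

-1.17e-18


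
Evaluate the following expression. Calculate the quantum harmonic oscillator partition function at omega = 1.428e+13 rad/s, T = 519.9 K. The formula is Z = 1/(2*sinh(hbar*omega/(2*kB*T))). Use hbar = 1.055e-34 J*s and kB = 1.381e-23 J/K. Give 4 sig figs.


Step 1: Compute x = hbar*omega/(kB*T) = 1.055e-34*1.428e+13/(1.381e-23*519.9) = 0.2098
Step 2: x/2 = 0.1049
Step 3: sinh(x/2) = 0.1051
Step 4: Z = 1/(2*0.1051) = 4.757

4.757


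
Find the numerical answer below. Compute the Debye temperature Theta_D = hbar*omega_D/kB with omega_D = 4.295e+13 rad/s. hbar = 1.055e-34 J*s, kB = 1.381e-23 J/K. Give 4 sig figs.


Step 1: hbar*omega_D = 1.055e-34 * 4.295e+13 = 4.531e-21 J
Step 2: Theta_D = 4.531e-21 / 1.381e-23
Step 3: Theta_D = 328.1 K

328.1


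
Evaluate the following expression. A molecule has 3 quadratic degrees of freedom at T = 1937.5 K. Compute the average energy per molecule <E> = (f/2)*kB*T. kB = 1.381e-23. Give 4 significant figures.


Step 1: f/2 = 3/2 = 1.5
Step 2: kB*T = 1.381e-23 * 1937.5 = 2.676e-20
Step 3: <E> = 1.5 * 2.676e-20 = 4.014e-20 J

4.014e-20


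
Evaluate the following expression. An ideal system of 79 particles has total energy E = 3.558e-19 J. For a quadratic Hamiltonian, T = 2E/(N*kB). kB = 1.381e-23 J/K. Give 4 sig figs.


Step 1: Numerator = 2*E = 2*3.558e-19 = 7.116e-19 J
Step 2: Denominator = N*kB = 79*1.381e-23 = 1.091e-21
Step 3: T = 7.116e-19 / 1.091e-21 = 652.3 K

652.3


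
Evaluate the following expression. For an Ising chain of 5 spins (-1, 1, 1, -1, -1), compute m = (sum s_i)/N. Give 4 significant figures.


Step 1: Count up spins (+1): 2, down spins (-1): 3
Step 2: Total magnetization M = 2 - 3 = -1
Step 3: m = M/N = -1/5 = -0.2

-0.2


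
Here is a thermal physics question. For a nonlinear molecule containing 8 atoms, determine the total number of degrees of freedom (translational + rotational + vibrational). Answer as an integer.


Step 1: Translational DOF = 3
Step 2: Rotational DOF (nonlinear) = 3
Step 3: Vibrational DOF = 3*8 - 6 = 18
Step 4: Total = 3 + 3 + 18 = 24

24


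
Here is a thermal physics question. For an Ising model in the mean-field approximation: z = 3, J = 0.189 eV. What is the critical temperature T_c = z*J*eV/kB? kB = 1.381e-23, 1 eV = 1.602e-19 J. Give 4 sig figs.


Step 1: z*J = 3*0.189 = 0.567 eV
Step 2: Convert to Joules: 0.567*1.602e-19 = 9.083e-20 J
Step 3: T_c = 9.083e-20 / 1.381e-23 = 6577 K

6577


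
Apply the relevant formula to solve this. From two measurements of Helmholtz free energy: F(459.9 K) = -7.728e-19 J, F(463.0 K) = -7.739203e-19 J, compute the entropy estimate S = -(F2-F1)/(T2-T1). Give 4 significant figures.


Step 1: dF = F2 - F1 = -7.739203e-19 - (-7.728e-19) = -1.1203e-21 J
Step 2: dT = T2 - T1 = 463.0 - 459.9 = 3.1 K
Step 3: S = -dF/dT = -(-1.1203e-21)/3.1 = 3.614e-22 J/K

3.614e-22


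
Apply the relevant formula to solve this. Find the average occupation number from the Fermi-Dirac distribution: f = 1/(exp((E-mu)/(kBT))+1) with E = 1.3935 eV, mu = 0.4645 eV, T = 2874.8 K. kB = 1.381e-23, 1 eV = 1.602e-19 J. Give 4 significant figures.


Step 1: (E - mu) = 1.3935 - 0.4645 = 0.929 eV
Step 2: Convert: (E-mu)*eV = 1.488e-19 J
Step 3: x = (E-mu)*eV/(kB*T) = 3.749
Step 4: f = 1/(exp(3.749)+1) = 0.02301

0.02301


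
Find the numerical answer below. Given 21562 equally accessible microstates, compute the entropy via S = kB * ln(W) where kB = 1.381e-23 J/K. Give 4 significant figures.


Step 1: ln(W) = ln(21562) = 9.979
Step 2: S = kB * ln(W) = 1.381e-23 * 9.979
Step 3: S = 1.378e-22 J/K

1.378e-22


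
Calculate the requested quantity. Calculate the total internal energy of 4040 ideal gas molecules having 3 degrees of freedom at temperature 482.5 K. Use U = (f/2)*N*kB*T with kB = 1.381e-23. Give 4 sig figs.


Step 1: f/2 = 3/2 = 1.5
Step 2: N*kB*T = 4040*1.381e-23*482.5 = 2.692e-17
Step 3: U = 1.5 * 2.692e-17 = 4.038e-17 J

4.038e-17


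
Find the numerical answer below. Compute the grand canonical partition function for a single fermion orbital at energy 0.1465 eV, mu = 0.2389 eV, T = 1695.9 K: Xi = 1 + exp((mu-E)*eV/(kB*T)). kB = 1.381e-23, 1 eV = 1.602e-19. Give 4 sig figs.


Step 1: (mu - E) = 0.2389 - 0.1465 = 0.0924 eV
Step 2: x = (mu-E)*eV/(kB*T) = 0.0924*1.602e-19/(1.381e-23*1695.9) = 0.632
Step 3: exp(x) = 1.881
Step 4: Xi = 1 + 1.881 = 2.881

2.881


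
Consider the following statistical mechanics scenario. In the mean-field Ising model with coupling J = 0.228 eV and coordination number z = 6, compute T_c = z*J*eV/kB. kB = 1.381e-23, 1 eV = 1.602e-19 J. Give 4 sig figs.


Step 1: z*J = 6*0.228 = 1.368 eV
Step 2: Convert to Joules: 1.368*1.602e-19 = 2.192e-19 J
Step 3: T_c = 2.192e-19 / 1.381e-23 = 1.587e+04 K

1.587e+04


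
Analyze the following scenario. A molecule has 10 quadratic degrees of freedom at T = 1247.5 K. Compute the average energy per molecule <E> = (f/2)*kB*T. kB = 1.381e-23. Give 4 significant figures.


Step 1: f/2 = 10/2 = 5
Step 2: kB*T = 1.381e-23 * 1247.5 = 1.723e-20
Step 3: <E> = 5 * 1.723e-20 = 8.614e-20 J

8.614e-20


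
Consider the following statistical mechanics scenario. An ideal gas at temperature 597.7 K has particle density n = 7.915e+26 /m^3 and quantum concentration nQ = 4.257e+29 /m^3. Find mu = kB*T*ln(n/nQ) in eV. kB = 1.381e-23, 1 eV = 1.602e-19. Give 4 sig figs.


Step 1: n/nQ = 7.915e+26/4.257e+29 = 0.001859
Step 2: ln(n/nQ) = -6.288
Step 3: mu = kB*T*ln(n/nQ) = 8.254e-21*-6.288 = -5.19e-20 J
Step 4: Convert to eV: -5.19e-20/1.602e-19 = -0.324 eV

-0.324


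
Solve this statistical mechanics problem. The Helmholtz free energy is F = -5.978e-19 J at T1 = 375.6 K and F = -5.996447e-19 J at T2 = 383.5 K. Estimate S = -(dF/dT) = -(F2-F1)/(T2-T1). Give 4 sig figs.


Step 1: dF = F2 - F1 = -5.996447e-19 - (-5.978e-19) = -1.8447e-21 J
Step 2: dT = T2 - T1 = 383.5 - 375.6 = 7.9 K
Step 3: S = -dF/dT = -(-1.8447e-21)/7.9 = 2.335e-22 J/K

2.335e-22


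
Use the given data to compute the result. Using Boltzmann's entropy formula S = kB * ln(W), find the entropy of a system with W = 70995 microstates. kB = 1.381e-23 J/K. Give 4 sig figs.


Step 1: ln(W) = ln(70995) = 11.17
Step 2: S = kB * ln(W) = 1.381e-23 * 11.17
Step 3: S = 1.543e-22 J/K

1.543e-22


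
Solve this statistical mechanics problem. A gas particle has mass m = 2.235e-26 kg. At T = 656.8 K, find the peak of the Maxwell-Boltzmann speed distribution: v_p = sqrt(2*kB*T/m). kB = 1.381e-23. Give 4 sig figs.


Step 1: Numerator = 2*kB*T = 2*1.381e-23*656.8 = 1.814e-20
Step 2: Ratio = 1.814e-20 / 2.235e-26 = 8.117e+05
Step 3: v_p = sqrt(8.117e+05) = 900.9 m/s

900.9


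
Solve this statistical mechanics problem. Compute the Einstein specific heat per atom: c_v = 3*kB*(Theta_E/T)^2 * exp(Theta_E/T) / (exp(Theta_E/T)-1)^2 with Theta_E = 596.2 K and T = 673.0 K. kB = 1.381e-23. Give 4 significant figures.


Step 1: x = Theta_E/T = 596.2/673.0 = 0.8859
Step 2: x^2 = 0.7848
Step 3: exp(x) = 2.425
Step 4: c_v = 3*1.381e-23*0.7848*2.425/(2.425-1)^2 = 3.882e-23

3.882e-23


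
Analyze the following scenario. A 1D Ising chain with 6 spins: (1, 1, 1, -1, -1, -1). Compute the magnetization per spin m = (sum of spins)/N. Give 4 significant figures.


Step 1: Count up spins (+1): 3, down spins (-1): 3
Step 2: Total magnetization M = 3 - 3 = 0
Step 3: m = M/N = 0/6 = 0

0


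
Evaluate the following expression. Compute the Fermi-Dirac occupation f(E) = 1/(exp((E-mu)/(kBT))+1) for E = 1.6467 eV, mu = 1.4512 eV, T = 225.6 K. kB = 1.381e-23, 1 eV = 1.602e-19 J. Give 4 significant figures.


Step 1: (E - mu) = 1.6467 - 1.4512 = 0.1955 eV
Step 2: Convert: (E-mu)*eV = 3.132e-20 J
Step 3: x = (E-mu)*eV/(kB*T) = 10.05
Step 4: f = 1/(exp(10.05)+1) = 4.307e-05

4.307e-05


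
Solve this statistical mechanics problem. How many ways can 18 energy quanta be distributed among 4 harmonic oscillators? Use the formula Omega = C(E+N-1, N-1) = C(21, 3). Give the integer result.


Step 1: Use binomial coefficient C(21, 3)
Step 2: Numerator = 21! / 18!
Step 3: Denominator = 3!
Step 4: Omega = 1330

1330


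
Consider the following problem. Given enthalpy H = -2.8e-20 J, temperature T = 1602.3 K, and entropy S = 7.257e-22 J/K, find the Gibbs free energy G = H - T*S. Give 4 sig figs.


Step 1: T*S = 1602.3 * 7.257e-22 = 1.163e-18 J
Step 2: G = H - T*S = -2.8e-20 - 1.163e-18
Step 3: G = -1.191e-18 J

-1.191e-18


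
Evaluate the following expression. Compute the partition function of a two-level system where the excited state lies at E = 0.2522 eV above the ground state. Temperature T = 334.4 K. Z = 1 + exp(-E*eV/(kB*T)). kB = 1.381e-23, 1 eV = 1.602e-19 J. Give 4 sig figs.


Step 1: Compute beta*E = E*eV/(kB*T) = 0.2522*1.602e-19/(1.381e-23*334.4) = 8.749
Step 2: exp(-beta*E) = exp(-8.749) = 0.0001587
Step 3: Z = 1 + 0.0001587 = 1

1


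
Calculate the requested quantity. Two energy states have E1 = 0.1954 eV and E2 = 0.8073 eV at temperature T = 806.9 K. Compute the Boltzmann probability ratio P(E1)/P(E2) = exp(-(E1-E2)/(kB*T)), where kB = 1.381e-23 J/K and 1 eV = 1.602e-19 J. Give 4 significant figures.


Step 1: Compute energy difference dE = E1 - E2 = 0.1954 - 0.8073 = -0.6119 eV
Step 2: Convert to Joules: dE_J = -0.6119 * 1.602e-19 = -9.803e-20 J
Step 3: Compute exponent = -dE_J / (kB * T) = -(-9.803e-20) / (1.381e-23 * 806.9) = 8.797
Step 4: P(E1)/P(E2) = exp(8.797) = 6614

6614


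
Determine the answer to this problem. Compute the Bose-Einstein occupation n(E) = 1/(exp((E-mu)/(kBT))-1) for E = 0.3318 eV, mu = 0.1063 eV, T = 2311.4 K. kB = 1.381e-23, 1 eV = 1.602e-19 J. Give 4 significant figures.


Step 1: (E - mu) = 0.2255 eV
Step 2: x = (E-mu)*eV/(kB*T) = 0.2255*1.602e-19/(1.381e-23*2311.4) = 1.132
Step 3: exp(x) = 3.101
Step 4: n = 1/(exp(x)-1) = 0.476

0.476


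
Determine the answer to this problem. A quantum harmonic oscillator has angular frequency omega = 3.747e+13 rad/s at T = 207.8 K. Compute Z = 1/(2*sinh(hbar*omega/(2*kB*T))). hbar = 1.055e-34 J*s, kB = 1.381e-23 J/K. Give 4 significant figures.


Step 1: Compute x = hbar*omega/(kB*T) = 1.055e-34*3.747e+13/(1.381e-23*207.8) = 1.378
Step 2: x/2 = 0.6888
Step 3: sinh(x/2) = 0.7445
Step 4: Z = 1/(2*0.7445) = 0.6716

0.6716


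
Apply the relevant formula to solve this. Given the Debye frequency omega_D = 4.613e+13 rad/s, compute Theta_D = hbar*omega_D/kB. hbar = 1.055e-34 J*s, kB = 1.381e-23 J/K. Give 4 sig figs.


Step 1: hbar*omega_D = 1.055e-34 * 4.613e+13 = 4.867e-21 J
Step 2: Theta_D = 4.867e-21 / 1.381e-23
Step 3: Theta_D = 352.4 K

352.4


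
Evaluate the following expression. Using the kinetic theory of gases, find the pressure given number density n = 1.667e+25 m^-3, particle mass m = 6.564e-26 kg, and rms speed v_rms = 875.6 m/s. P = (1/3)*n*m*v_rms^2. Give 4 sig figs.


Step 1: v_rms^2 = 875.6^2 = 7.667e+05
Step 2: n*m = 1.667e+25*6.564e-26 = 1.094
Step 3: P = (1/3)*1.094*7.667e+05 = 2.796e+05 Pa

2.796e+05


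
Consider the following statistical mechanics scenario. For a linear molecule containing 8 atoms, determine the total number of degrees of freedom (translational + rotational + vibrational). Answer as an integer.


Step 1: Translational DOF = 3
Step 2: Rotational DOF (linear) = 2
Step 3: Vibrational DOF = 3*8 - 5 = 19
Step 4: Total = 3 + 2 + 19 = 24

24


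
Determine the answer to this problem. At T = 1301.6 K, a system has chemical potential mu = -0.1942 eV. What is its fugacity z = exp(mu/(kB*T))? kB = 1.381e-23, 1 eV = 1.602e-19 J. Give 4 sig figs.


Step 1: Convert mu to Joules: -0.1942*1.602e-19 = -3.111e-20 J
Step 2: kB*T = 1.381e-23*1301.6 = 1.798e-20 J
Step 3: mu/(kB*T) = -1.731
Step 4: z = exp(-1.731) = 0.1771

0.1771


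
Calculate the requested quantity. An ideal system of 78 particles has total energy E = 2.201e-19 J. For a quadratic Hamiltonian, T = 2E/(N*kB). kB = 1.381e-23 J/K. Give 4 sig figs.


Step 1: Numerator = 2*E = 2*2.201e-19 = 4.402e-19 J
Step 2: Denominator = N*kB = 78*1.381e-23 = 1.077e-21
Step 3: T = 4.402e-19 / 1.077e-21 = 408.7 K

408.7


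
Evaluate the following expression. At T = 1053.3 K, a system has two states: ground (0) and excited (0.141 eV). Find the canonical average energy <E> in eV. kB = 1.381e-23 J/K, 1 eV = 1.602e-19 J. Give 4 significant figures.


Step 1: beta*E = 0.141*1.602e-19/(1.381e-23*1053.3) = 1.553
Step 2: exp(-beta*E) = 0.2116
Step 3: <E> = 0.141*0.2116/(1+0.2116) = 0.02463 eV

0.02463


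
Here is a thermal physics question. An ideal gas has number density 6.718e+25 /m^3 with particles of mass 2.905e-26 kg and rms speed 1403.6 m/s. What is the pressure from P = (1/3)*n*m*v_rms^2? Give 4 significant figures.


Step 1: v_rms^2 = 1403.6^2 = 1.97e+06
Step 2: n*m = 6.718e+25*2.905e-26 = 1.952
Step 3: P = (1/3)*1.952*1.97e+06 = 1.282e+06 Pa

1.282e+06


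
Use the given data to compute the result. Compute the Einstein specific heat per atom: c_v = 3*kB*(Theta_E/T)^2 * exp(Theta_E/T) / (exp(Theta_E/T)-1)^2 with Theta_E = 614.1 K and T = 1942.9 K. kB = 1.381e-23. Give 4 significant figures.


Step 1: x = Theta_E/T = 614.1/1942.9 = 0.3161
Step 2: x^2 = 0.0999
Step 3: exp(x) = 1.372
Step 4: c_v = 3*1.381e-23*0.0999*1.372/(1.372-1)^2 = 4.109e-23

4.109e-23


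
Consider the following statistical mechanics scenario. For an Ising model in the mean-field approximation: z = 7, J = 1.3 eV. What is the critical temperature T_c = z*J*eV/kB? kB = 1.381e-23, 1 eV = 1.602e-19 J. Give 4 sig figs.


Step 1: z*J = 7*1.3 = 9.1 eV
Step 2: Convert to Joules: 9.1*1.602e-19 = 1.458e-18 J
Step 3: T_c = 1.458e-18 / 1.381e-23 = 1.056e+05 K

1.056e+05


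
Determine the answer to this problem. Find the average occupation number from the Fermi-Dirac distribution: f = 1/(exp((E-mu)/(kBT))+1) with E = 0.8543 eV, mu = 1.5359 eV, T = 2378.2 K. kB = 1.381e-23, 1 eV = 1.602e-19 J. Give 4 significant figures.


Step 1: (E - mu) = 0.8543 - 1.5359 = -0.6816 eV
Step 2: Convert: (E-mu)*eV = -1.092e-19 J
Step 3: x = (E-mu)*eV/(kB*T) = -3.325
Step 4: f = 1/(exp(-3.325)+1) = 0.9653

0.9653


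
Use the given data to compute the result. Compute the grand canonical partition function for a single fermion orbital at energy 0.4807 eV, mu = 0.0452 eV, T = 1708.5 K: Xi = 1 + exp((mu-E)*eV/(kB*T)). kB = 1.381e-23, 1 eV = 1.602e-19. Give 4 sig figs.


Step 1: (mu - E) = 0.0452 - 0.4807 = -0.4355 eV
Step 2: x = (mu-E)*eV/(kB*T) = -0.4355*1.602e-19/(1.381e-23*1708.5) = -2.957
Step 3: exp(x) = 0.05198
Step 4: Xi = 1 + 0.05198 = 1.052

1.052


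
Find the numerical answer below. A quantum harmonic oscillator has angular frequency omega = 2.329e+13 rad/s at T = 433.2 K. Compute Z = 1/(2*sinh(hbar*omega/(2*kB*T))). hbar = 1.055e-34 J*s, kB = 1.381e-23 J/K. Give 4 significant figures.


Step 1: Compute x = hbar*omega/(kB*T) = 1.055e-34*2.329e+13/(1.381e-23*433.2) = 0.4107
Step 2: x/2 = 0.2054
Step 3: sinh(x/2) = 0.2068
Step 4: Z = 1/(2*0.2068) = 2.418

2.418


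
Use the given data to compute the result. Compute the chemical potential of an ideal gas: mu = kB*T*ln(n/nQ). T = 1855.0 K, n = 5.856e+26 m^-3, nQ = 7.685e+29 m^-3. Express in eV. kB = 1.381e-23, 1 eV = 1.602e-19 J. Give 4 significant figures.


Step 1: n/nQ = 5.856e+26/7.685e+29 = 0.000762
Step 2: ln(n/nQ) = -7.18
Step 3: mu = kB*T*ln(n/nQ) = 2.562e-20*-7.18 = -1.839e-19 J
Step 4: Convert to eV: -1.839e-19/1.602e-19 = -1.148 eV

-1.148


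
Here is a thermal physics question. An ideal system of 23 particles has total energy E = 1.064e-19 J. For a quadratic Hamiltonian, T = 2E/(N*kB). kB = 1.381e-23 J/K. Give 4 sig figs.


Step 1: Numerator = 2*E = 2*1.064e-19 = 2.128e-19 J
Step 2: Denominator = N*kB = 23*1.381e-23 = 3.176e-22
Step 3: T = 2.128e-19 / 3.176e-22 = 670 K

670


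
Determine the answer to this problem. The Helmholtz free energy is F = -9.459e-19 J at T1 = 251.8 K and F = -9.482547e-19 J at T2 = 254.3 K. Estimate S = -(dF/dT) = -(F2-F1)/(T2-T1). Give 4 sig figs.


Step 1: dF = F2 - F1 = -9.482547e-19 - (-9.459e-19) = -2.3547e-21 J
Step 2: dT = T2 - T1 = 254.3 - 251.8 = 2.5 K
Step 3: S = -dF/dT = -(-2.3547e-21)/2.5 = 9.419e-22 J/K

9.419e-22


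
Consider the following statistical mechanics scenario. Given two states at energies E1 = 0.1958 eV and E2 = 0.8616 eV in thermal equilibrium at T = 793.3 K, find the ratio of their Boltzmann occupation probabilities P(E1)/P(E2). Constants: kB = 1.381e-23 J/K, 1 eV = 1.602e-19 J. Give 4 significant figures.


Step 1: Compute energy difference dE = E1 - E2 = 0.1958 - 0.8616 = -0.6658 eV
Step 2: Convert to Joules: dE_J = -0.6658 * 1.602e-19 = -1.067e-19 J
Step 3: Compute exponent = -dE_J / (kB * T) = -(-1.067e-19) / (1.381e-23 * 793.3) = 9.736
Step 4: P(E1)/P(E2) = exp(9.736) = 1.691e+04

1.691e+04


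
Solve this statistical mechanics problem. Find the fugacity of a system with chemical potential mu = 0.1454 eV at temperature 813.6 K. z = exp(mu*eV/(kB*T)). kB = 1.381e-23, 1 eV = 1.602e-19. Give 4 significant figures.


Step 1: Convert mu to Joules: 0.1454*1.602e-19 = 2.329e-20 J
Step 2: kB*T = 1.381e-23*813.6 = 1.124e-20 J
Step 3: mu/(kB*T) = 2.073
Step 4: z = exp(2.073) = 7.95

7.95


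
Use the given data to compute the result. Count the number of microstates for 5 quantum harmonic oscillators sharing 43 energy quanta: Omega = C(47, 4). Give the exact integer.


Step 1: Use binomial coefficient C(47, 4)
Step 2: Numerator = 47! / 43!
Step 3: Denominator = 4!
Step 4: Omega = 178365

178365


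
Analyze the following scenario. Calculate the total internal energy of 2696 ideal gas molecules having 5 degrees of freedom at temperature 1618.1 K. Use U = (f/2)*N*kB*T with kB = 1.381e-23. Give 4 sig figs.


Step 1: f/2 = 5/2 = 2.5
Step 2: N*kB*T = 2696*1.381e-23*1618.1 = 6.024e-17
Step 3: U = 2.5 * 6.024e-17 = 1.506e-16 J

1.506e-16


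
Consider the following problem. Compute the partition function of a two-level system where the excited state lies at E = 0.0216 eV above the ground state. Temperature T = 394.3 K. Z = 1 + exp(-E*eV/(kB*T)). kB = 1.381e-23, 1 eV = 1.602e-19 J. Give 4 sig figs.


Step 1: Compute beta*E = E*eV/(kB*T) = 0.0216*1.602e-19/(1.381e-23*394.3) = 0.6355
Step 2: exp(-beta*E) = exp(-0.6355) = 0.5297
Step 3: Z = 1 + 0.5297 = 1.53

1.53


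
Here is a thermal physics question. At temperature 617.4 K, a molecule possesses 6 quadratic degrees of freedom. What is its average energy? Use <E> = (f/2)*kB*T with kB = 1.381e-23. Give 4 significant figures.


Step 1: f/2 = 6/2 = 3
Step 2: kB*T = 1.381e-23 * 617.4 = 8.526e-21
Step 3: <E> = 3 * 8.526e-21 = 2.558e-20 J

2.558e-20


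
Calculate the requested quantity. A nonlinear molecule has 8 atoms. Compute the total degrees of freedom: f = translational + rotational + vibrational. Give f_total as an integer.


Step 1: Translational DOF = 3
Step 2: Rotational DOF (nonlinear) = 3
Step 3: Vibrational DOF = 3*8 - 6 = 18
Step 4: Total = 3 + 3 + 18 = 24

24


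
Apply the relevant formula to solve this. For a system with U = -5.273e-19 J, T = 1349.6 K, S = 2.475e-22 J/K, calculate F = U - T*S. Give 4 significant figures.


Step 1: T*S = 1349.6 * 2.475e-22 = 3.34e-19 J
Step 2: F = U - T*S = -5.273e-19 - 3.34e-19
Step 3: F = -8.613e-19 J

-8.613e-19


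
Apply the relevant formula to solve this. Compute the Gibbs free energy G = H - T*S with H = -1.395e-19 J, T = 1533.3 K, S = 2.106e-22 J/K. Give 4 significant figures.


Step 1: T*S = 1533.3 * 2.106e-22 = 3.229e-19 J
Step 2: G = H - T*S = -1.395e-19 - 3.229e-19
Step 3: G = -4.624e-19 J

-4.624e-19


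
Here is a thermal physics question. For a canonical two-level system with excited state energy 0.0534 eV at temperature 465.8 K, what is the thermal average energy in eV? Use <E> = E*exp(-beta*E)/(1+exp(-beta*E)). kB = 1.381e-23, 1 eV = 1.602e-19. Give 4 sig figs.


Step 1: beta*E = 0.0534*1.602e-19/(1.381e-23*465.8) = 1.33
Step 2: exp(-beta*E) = 0.2645
Step 3: <E> = 0.0534*0.2645/(1+0.2645) = 0.01117 eV

0.01117


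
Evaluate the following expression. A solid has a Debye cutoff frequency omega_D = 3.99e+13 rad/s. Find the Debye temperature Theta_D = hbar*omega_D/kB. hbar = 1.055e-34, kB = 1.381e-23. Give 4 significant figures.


Step 1: hbar*omega_D = 1.055e-34 * 3.99e+13 = 4.209e-21 J
Step 2: Theta_D = 4.209e-21 / 1.381e-23
Step 3: Theta_D = 304.8 K

304.8


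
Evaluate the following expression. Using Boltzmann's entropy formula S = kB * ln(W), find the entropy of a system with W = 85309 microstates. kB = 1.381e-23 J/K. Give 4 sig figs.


Step 1: ln(W) = ln(85309) = 11.35
Step 2: S = kB * ln(W) = 1.381e-23 * 11.35
Step 3: S = 1.568e-22 J/K

1.568e-22


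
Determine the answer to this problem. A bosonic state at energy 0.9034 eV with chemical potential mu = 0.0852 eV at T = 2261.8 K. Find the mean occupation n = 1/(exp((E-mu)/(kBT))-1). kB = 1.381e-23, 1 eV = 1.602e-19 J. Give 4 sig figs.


Step 1: (E - mu) = 0.8182 eV
Step 2: x = (E-mu)*eV/(kB*T) = 0.8182*1.602e-19/(1.381e-23*2261.8) = 4.196
Step 3: exp(x) = 66.44
Step 4: n = 1/(exp(x)-1) = 0.01528

0.01528


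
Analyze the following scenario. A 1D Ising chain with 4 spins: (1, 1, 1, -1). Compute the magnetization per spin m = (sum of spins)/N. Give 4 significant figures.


Step 1: Count up spins (+1): 3, down spins (-1): 1
Step 2: Total magnetization M = 3 - 1 = 2
Step 3: m = M/N = 2/4 = 0.5

0.5


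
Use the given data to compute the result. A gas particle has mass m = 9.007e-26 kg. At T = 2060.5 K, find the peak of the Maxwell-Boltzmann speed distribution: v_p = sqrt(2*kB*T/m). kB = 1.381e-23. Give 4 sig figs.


Step 1: Numerator = 2*kB*T = 2*1.381e-23*2060.5 = 5.691e-20
Step 2: Ratio = 5.691e-20 / 9.007e-26 = 6.319e+05
Step 3: v_p = sqrt(6.319e+05) = 794.9 m/s

794.9


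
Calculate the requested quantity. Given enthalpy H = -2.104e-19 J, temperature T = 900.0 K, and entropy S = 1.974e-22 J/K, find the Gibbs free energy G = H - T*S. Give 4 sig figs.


Step 1: T*S = 900.0 * 1.974e-22 = 1.777e-19 J
Step 2: G = H - T*S = -2.104e-19 - 1.777e-19
Step 3: G = -3.881e-19 J

-3.881e-19


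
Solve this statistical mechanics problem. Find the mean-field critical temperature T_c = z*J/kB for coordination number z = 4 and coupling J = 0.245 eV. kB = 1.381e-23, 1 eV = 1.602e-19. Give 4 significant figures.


Step 1: z*J = 4*0.245 = 0.98 eV
Step 2: Convert to Joules: 0.98*1.602e-19 = 1.57e-19 J
Step 3: T_c = 1.57e-19 / 1.381e-23 = 1.137e+04 K

1.137e+04


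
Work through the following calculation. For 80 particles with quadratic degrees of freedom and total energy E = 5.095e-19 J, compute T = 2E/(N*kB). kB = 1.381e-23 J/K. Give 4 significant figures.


Step 1: Numerator = 2*E = 2*5.095e-19 = 1.019e-18 J
Step 2: Denominator = N*kB = 80*1.381e-23 = 1.105e-21
Step 3: T = 1.019e-18 / 1.105e-21 = 922.3 K

922.3


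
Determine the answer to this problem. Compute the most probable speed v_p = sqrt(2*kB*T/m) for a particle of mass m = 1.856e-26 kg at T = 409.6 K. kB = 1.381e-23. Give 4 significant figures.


Step 1: Numerator = 2*kB*T = 2*1.381e-23*409.6 = 1.131e-20
Step 2: Ratio = 1.131e-20 / 1.856e-26 = 6.095e+05
Step 3: v_p = sqrt(6.095e+05) = 780.7 m/s

780.7


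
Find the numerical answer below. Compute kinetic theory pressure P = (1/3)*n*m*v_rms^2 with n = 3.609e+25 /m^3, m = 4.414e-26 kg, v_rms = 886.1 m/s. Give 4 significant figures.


Step 1: v_rms^2 = 886.1^2 = 7.852e+05
Step 2: n*m = 3.609e+25*4.414e-26 = 1.593
Step 3: P = (1/3)*1.593*7.852e+05 = 4.169e+05 Pa

4.169e+05


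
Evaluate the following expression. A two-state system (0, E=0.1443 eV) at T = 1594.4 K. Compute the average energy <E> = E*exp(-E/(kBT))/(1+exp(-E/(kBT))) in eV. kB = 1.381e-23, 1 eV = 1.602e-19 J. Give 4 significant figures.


Step 1: beta*E = 0.1443*1.602e-19/(1.381e-23*1594.4) = 1.05
Step 2: exp(-beta*E) = 0.35
Step 3: <E> = 0.1443*0.35/(1+0.35) = 0.03741 eV

0.03741


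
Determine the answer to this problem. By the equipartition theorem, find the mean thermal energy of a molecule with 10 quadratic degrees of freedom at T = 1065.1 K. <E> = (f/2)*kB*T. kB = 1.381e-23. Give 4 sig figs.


Step 1: f/2 = 10/2 = 5
Step 2: kB*T = 1.381e-23 * 1065.1 = 1.471e-20
Step 3: <E> = 5 * 1.471e-20 = 7.355e-20 J

7.355e-20


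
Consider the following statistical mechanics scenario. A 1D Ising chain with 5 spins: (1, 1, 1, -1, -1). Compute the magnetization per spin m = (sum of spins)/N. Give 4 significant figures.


Step 1: Count up spins (+1): 3, down spins (-1): 2
Step 2: Total magnetization M = 3 - 2 = 1
Step 3: m = M/N = 1/5 = 0.2

0.2


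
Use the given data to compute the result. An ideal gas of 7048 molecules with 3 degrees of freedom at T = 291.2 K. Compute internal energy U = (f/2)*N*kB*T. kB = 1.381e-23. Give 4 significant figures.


Step 1: f/2 = 3/2 = 1.5
Step 2: N*kB*T = 7048*1.381e-23*291.2 = 2.834e-17
Step 3: U = 1.5 * 2.834e-17 = 4.252e-17 J

4.252e-17


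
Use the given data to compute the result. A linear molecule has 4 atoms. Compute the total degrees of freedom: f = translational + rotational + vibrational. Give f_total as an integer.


Step 1: Translational DOF = 3
Step 2: Rotational DOF (linear) = 2
Step 3: Vibrational DOF = 3*4 - 5 = 7
Step 4: Total = 3 + 2 + 7 = 12

12
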